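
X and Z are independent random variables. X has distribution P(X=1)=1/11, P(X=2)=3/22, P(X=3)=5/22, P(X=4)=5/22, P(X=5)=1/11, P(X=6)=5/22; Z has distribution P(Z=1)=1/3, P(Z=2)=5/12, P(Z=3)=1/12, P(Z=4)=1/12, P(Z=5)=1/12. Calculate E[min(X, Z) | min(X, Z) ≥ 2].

P(min(X, Z) ≥ 2) = 20/33.
Summing min(X,Z)·P(x,y) over outcomes with min(X, Z) ≥ 2 gives 67/44.
E[min(X, Z) | min(X, Z) ≥ 2] = (67/44) / (20/33) = 201/80.

201/80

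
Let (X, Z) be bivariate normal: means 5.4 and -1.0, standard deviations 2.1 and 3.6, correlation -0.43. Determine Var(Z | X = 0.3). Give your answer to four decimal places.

10.5637

For a bivariate normal, Var(Z | X=x) = σ_Z²(1 − ρ²).
Var(Z | X=0.3) = (3.6)²·(1 − (-0.43)²) = 12.96·0.8151 = 10.5637.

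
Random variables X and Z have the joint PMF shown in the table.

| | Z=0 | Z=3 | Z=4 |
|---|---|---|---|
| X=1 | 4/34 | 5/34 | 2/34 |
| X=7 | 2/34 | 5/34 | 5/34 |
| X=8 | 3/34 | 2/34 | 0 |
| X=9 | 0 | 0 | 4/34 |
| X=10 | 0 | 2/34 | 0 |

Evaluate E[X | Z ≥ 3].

P(Z ≥ 3) = 25/34.
Σ X·P over the event = 1·(5/34) + 1·(2/34) + 7·(5/34) + 7·(5/34) + 8·(2/34) + 9·(4/34) + 10·(2/34) = 149/34.
E[X | Z ≥ 3] = (149/34) / (25/34) = 149/25.

149/25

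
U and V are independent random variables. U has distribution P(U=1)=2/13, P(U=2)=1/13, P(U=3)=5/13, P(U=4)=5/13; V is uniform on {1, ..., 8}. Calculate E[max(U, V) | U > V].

46/13

P(U > V) = 1/4.
Summing max(U,V)·P(x,y) over outcomes with U > V gives 23/26.
E[max(U, V) | U > V] = (23/26) / (1/4) = 46/13.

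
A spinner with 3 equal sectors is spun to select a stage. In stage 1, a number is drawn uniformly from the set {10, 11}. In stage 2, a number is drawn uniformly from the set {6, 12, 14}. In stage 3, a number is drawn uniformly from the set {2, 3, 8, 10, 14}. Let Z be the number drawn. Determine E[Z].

857/90

E[Z | stage 1] = (10+11)/2 = 21/2.
E[Z | stage 2] = (6+12+14)/3 = 32/3.
E[Z | stage 3] = (2+3+8+10+14)/5 = 37/5.
By the law of total expectation,
E[Z] = (1/3)·(21/2) + (1/3)·(32/3) + (1/3)·(37/5) = 857/90.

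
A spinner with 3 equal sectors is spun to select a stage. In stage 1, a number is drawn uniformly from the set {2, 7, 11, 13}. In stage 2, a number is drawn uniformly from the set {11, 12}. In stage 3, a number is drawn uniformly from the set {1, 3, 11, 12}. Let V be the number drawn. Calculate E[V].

53/6

E[V | stage 1] = (2+7+11+13)/4 = 33/4.
E[V | stage 2] = (11+12)/2 = 23/2.
E[V | stage 3] = (1+3+11+12)/4 = 27/4.
E[V] = (1/3)·(33/4) + (1/3)·(23/2) + (1/3)·(27/4) = 53/6.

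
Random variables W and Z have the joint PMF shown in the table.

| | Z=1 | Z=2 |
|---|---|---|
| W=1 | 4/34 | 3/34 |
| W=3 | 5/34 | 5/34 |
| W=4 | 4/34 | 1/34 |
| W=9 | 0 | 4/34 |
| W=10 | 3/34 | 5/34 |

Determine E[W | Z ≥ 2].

P(Z ≥ 2) = 9/17.
Σ W·P over the event = 1·(3/34) + 3·(5/34) + 4·(1/34) + 9·(4/34) + 10·(5/34) = 54/17.
E[W | Z ≥ 2] = (54/17) / (9/17) = 6.

6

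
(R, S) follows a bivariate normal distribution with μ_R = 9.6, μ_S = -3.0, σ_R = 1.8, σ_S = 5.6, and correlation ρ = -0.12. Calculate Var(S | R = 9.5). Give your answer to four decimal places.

Var(S | R=x) = (1 − ρ²)·σ_S².
Var(S | R=9.5) = (5.6)²·(1 − (-0.12)²) = 31.36·0.9856 = 30.9084.

30.9084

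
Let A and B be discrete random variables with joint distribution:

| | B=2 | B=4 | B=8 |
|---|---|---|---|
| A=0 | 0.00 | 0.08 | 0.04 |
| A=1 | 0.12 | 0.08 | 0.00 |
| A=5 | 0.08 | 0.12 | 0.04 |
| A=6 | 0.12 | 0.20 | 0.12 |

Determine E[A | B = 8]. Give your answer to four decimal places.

P(B = 8) = 0.20.
Σ A·P over the event = 0·(0.04) + 5·(0.04) + 6·(0.12) = 0.92.
E[A | B = 8] = (0.92) / (0.20) = 4.6000.

4.6000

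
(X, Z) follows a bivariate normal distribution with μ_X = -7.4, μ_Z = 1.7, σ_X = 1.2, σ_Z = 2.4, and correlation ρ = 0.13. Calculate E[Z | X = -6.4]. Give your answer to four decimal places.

For a bivariate normal, E[Z | X=x] = μ_Z + ρ·(σ_Z/σ_X)·(x − μ_X).
E[Z | X=-6.4] = 1.7 + (0.13)·(2.4/1.2)·(-6.4 − (-7.4)) = 1.7 + (0.26)·(1) = 1.9600.

1.9600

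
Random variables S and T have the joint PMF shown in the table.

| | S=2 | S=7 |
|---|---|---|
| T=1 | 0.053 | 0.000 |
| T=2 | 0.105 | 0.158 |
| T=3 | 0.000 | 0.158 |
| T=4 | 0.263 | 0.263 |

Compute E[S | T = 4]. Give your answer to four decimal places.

4.5000

P(T = 4) = 0.526.
Summing S·P(S=x,T=y) over the conditioning event gives 2.367.
E[S | T = 4] = (2.367) / (0.526) = 4.5000.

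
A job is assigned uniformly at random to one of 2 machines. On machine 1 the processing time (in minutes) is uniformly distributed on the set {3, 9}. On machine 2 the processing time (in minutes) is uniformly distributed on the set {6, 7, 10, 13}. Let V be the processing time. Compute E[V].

15/2

E[V | machine 1] = (3+9)/2 = 6.
E[V | machine 2] = (6+7+10+13)/4 = 9.
By the law of total expectation,
E[V] = (1/2)·(6) + (1/2)·(9) = 15/2.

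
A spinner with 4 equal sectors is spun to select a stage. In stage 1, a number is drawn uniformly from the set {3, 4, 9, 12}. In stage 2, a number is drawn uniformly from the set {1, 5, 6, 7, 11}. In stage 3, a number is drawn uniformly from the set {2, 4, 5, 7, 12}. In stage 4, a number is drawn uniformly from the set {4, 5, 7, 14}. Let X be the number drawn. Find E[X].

E[X | stage 1] = (3+4+9+12)/4 = 7.
E[X | stage 2] = (1+5+6+7+11)/5 = 6.
E[X | stage 3] = (2+4+5+7+12)/5 = 6.
E[X | stage 4] = (4+5+7+14)/4 = 15/2.
By the law of total expectation,
E[X] = (1/4)·(7) + (1/4)·(6) + (1/4)·(6) + (1/4)·(15/2) = 53/8.

53/8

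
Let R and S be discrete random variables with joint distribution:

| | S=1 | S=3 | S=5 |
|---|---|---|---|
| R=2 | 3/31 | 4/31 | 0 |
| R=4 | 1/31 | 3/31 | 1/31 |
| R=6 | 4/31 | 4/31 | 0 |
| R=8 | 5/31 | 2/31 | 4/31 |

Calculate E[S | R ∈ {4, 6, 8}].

31/12

P(R ∈ {4, 6, 8}) = 24/31.
Σ S·P over the event = 1·(1/31) + 3·(3/31) + 5·(1/31) + 1·(4/31) + 3·(4/31) + 1·(5/31) + 3·(2/31) + 5·(4/31) = 2.
E[S | R ∈ {4, 6, 8}] = (2) / (24/31) = 31/12.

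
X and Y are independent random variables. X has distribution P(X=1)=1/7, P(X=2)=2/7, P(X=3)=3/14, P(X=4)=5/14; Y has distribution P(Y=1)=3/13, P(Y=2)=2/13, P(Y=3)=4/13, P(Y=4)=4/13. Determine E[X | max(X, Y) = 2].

P(max(X, Y) = 2) = 12/91.
Summing X·P(x,y) over outcomes with max(X, Y) = 2 gives 22/91.
E[X | max(X, Y) = 2] = (22/91) / (12/91) = 11/6.

11/6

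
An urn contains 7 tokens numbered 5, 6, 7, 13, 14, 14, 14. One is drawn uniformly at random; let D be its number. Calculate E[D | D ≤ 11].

6

P(D ≤ 11) = 3/7.
Σ over the event: 5·1/7 + 6·1/7 + 7·1/7 = 18/7.
E[D | D ≤ 11] = (18/7) / (3/7) = 6.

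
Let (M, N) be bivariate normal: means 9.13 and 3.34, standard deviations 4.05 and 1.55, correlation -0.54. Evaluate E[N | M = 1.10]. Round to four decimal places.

For a bivariate normal, E[N | M=x] = μ_N + ρ·(σ_N/σ_M)·(x − μ_M).
E[N | M=1.10] = 3.34 + (-0.54)·(1.55/4.05)·(1.10 − (9.13)) = 3.34 + (-0.206667)·(-8.03) = 4.9995.

4.9995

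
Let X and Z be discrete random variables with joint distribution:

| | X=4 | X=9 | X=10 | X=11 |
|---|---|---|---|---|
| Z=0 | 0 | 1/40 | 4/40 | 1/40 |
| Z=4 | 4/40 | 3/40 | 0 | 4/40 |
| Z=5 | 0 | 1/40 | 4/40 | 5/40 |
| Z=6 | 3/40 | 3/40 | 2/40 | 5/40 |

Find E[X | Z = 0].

P(Z = 0) = 3/20.
Summing X·P(X=x,Z=y) over the conditioning event gives 3/2.
E[X | Z = 0] = (3/2) / (3/20) = 10.

10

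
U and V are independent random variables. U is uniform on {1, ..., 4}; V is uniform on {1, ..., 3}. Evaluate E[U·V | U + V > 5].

P(U + V > 5) = 1/4.
Summing UV·P(x,y) over outcomes with U + V > 5 gives 29/12.
E[U·V | U + V > 5] = (29/12) / (1/4) = 29/3.

29/3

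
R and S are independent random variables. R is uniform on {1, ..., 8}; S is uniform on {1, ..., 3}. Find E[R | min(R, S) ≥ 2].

5

P(min(R, S) ≥ 2) = 7/12.
Summing R·P(x,y) over outcomes with min(R, S) ≥ 2 gives 35/12.
E[R | min(R, S) ≥ 2] = (35/12) / (7/12) = 5.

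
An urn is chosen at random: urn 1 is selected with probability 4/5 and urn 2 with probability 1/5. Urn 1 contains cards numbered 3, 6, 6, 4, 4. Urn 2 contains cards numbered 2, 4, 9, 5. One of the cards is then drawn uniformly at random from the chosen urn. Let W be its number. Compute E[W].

E[W | urn 1] = (3+6+6+4+4)/5 = 23/5.
E[W | urn 2] = (2+4+9+5)/4 = 5.
E[W] = (4/5)·(23/5) + (1/5)·(5) = 117/25.

117/25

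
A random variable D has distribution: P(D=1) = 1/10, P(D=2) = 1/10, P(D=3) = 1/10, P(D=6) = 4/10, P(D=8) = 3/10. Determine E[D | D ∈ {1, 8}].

25/4

P(D ∈ {1, 8}) = 2/5.
Σ over the event: 1·1/10 + 8·3/10 = 5/2.
E[D | D ∈ {1, 8}] = (5/2) / (2/5) = 25/4.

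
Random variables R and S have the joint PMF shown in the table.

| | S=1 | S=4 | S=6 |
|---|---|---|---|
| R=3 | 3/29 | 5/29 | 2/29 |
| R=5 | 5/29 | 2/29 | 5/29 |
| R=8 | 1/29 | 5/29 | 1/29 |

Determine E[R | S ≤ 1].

14/3

P(S ≤ 1) = 9/29.
Σ R·P over the event = 3·(3/29) + 5·(5/29) + 8·(1/29) = 42/29.
E[R | S ≤ 1] = (42/29) / (9/29) = 14/3.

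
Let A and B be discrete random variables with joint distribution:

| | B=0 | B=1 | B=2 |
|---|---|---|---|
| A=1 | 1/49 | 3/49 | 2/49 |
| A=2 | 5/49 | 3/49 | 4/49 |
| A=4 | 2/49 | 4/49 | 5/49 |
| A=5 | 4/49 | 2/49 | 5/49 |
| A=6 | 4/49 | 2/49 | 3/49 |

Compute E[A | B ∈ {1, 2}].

40/11

P(B ∈ {1, 2}) = 33/49.
Summing A·P(A=x,B=y) over the conditioning event gives 120/49.
E[A | B ∈ {1, 2}] = (120/49) / (33/49) = 40/11.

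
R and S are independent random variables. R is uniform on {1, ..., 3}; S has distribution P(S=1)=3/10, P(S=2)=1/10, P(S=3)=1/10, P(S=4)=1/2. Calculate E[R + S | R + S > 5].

71/11

P(R + S > 5) = 11/30.
Summing (R+S)·P(x,y) over outcomes with R + S > 5 gives 71/30.
E[R + S | R + S > 5] = (71/30) / (11/30) = 71/11.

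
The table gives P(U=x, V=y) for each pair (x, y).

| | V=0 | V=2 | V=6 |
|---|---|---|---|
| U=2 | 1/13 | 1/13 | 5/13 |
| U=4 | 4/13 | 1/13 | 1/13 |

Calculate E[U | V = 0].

P(V = 0) = 5/13.
Σ U·P over the event = 2·(1/13) + 4·(4/13) = 18/13.
E[U | V = 0] = (18/13) / (5/13) = 18/5.

18/5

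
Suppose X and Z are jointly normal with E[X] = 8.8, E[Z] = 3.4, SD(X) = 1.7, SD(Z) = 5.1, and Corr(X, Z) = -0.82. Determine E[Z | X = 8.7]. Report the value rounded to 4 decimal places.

For a bivariate normal, E[Z | X=x] = μ_Z + ρ·(σ_Z/σ_X)·(x − μ_X).
E[Z | X=8.7] = 3.4 + (-0.82)·(5.1/1.7)·(8.7 − (8.8)) = 3.4 + (-2.46)·(-0.1) = 3.6460.

3.6460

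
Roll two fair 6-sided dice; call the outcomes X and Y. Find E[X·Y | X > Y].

35/3

P(X > Y) = 5/12.
Summing XY·P(x,y) over outcomes with X > Y gives 175/36.
E[X·Y | X > Y] = (175/36) / (5/12) = 35/3.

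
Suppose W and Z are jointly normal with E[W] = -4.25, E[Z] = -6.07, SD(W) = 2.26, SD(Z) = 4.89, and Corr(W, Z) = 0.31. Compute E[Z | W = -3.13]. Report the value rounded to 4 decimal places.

E[Z | W=x] = μ_Z + ρ(σ_Z/σ_W)(x − μ_W) for jointly normal variables.
E[Z | W=-3.13] = -6.07 + (0.31)·(4.89/2.26)·(-3.13 − (-4.25)) = -6.07 + (0.67075)·(1.12) = -5.3188.

-5.3188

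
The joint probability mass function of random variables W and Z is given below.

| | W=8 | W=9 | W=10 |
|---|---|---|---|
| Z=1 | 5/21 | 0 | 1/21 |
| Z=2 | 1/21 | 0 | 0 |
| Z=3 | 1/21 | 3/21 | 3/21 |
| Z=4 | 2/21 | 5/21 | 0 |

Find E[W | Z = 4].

61/7

P(Z = 4) = 1/3.
Σ W·P over the event = 8·(2/21) + 9·(5/21) = 61/21.
E[W | Z = 4] = (61/21) / (1/3) = 61/7.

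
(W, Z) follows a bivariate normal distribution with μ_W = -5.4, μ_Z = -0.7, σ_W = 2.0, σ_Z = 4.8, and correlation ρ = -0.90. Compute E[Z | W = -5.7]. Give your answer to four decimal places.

-0.0520

For a bivariate normal, E[Z | W=x] = μ_Z + ρ·(σ_Z/σ_W)·(x − μ_W).
E[Z | W=-5.7] = -0.7 + (-0.90)·(4.8/2.0)·(-5.7 − (-5.4)) = -0.7 + (-2.16)·(-0.3) = -0.0520.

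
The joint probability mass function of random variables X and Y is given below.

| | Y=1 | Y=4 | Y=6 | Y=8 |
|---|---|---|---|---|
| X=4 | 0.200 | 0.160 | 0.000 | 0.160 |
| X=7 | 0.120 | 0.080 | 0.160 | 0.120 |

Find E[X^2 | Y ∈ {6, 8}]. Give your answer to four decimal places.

P(Y ∈ {6, 8}) = 0.440.
Σ X^2·P over the event = 16·(0.160) + 49·(0.160) + 49·(0.120) = 16.280.
E[X^2 | Y ∈ {6, 8}] = (16.280) / (0.440) = 37.0000.

37.0000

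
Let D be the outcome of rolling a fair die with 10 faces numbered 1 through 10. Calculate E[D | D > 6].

17/2

Given D > 6, D is equally likely to be any of {7, 8, 9, 10}.
E[D | D > 6] = (7 + 8 + 9 + 10) / 4 = 17/2.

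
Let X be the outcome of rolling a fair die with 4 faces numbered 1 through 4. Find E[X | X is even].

Given X is even, X is equally likely to be any of {2, 4}.
E[X | X is even] = (2 + 4) / 2 = 3.

3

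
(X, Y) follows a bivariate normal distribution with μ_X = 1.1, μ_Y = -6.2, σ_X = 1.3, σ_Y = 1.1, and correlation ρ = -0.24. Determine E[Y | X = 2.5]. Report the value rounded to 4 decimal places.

-6.4843

E[Y | X=x] = μ_Y + ρ(σ_Y/σ_X)(x − μ_X) for jointly normal variables.
E[Y | X=2.5] = -6.2 + (-0.24)·(1.1/1.3)·(2.5 − (1.1)) = -6.2 + (-0.20308)·(1.4) = -6.4843.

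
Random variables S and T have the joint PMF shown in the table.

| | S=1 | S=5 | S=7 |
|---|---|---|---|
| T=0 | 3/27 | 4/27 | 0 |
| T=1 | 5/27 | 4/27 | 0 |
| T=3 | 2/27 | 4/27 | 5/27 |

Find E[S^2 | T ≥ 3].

347/11

P(T ≥ 3) = 11/27.
Σ S^2·P over the event = 1·(2/27) + 25·(4/27) + 49·(5/27) = 347/27.
E[S^2 | T ≥ 3] = (347/27) / (11/27) = 347/11.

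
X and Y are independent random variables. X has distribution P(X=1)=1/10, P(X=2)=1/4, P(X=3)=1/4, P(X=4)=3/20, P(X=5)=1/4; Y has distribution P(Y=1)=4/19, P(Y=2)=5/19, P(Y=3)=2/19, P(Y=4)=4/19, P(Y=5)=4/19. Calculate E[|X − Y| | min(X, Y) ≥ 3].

P(min(X, Y) ≥ 3) = 13/38.
Summing |X−Y|·P(x,y) over outcomes with min(X, Y) ≥ 3 gives 59/190.
E[|X − Y| | min(X, Y) ≥ 3] = (59/190) / (13/38) = 59/65.

59/65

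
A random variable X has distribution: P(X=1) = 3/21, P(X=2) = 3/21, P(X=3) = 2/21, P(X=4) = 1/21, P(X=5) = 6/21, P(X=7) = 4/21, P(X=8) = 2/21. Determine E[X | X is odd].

P(X is odd) = 5/7.
Σ over the event: 1·1/7 + 3·2/21 + 5·2/7 + 7·4/21 = 67/21.
E[X | X is odd] = (67/21) / (5/7) = 67/15.

67/15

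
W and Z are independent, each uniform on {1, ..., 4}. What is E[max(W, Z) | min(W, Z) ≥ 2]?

31/9

Outcomes with min(W, Z) ≥ 2: (2,2), (2,3), (2,4), (3,2), (3,3), (3,4), (4,2), (4,3), (4,4), each with probability 1/16.
E[max(W, Z) | min(W, Z) ≥ 2] = (2 + 3 + 4 + 3 + 3 + 4 + 4 + 4 + 4) / 9 = 31/9.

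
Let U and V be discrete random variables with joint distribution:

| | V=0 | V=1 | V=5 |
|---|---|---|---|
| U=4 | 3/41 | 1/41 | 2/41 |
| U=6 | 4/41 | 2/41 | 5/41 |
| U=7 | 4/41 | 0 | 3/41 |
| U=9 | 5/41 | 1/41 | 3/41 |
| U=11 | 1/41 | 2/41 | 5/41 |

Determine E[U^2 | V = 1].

137/2

P(V = 1) = 6/41.
Summing U^2·P(U=x,V=y) over the conditioning event gives 411/41.
E[U^2 | V = 1] = (411/41) / (6/41) = 137/2.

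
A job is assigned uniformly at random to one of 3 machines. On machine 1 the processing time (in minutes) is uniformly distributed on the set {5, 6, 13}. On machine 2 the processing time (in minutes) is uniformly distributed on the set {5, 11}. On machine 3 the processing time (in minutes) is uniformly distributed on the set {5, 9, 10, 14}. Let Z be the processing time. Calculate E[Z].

E[Z | machine 1] = (5+6+13)/3 = 8.
E[Z | machine 2] = (5+11)/2 = 8.
E[Z | machine 3] = (5+9+10+14)/4 = 19/2.
By the law of total expectation,
E[Z] = (1/3)·(8) + (1/3)·(8) + (1/3)·(19/2) = 17/2.

17/2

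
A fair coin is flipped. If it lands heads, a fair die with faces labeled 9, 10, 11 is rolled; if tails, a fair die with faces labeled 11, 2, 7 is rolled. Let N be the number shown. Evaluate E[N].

25/3

E[N | heads] = (9+10+11)/3 = 10.
E[N | tails] = (11+2+7)/3 = 20/3.
E[N] = (1/2)·(10) + (1/2)·(20/3) = 25/3.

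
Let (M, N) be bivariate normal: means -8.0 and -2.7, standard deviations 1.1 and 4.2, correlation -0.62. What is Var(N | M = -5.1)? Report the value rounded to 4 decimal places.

10.8592

Var(N | M=x) = (1 − ρ²)·σ_N².
Var(N | M=-5.1) = (4.2)²·(1 − (-0.62)²) = 17.64·0.6156 = 10.8592.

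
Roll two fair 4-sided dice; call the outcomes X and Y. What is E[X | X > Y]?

Outcomes with X > Y: (2,1), (3,1), (3,2), (4,1), (4,2), (4,3), each with probability 1/16.
E[X | X > Y] = (2 + 3 + 3 + 4 + 4 + 4) / 6 = 10/3.

10/3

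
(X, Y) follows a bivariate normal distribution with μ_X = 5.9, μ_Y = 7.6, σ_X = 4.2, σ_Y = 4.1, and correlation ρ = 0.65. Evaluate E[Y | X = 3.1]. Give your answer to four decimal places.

5.8233

The regression of Y on X has slope ρ·σ_Y/σ_X and passes through (μ_X, μ_Y).
E[Y | X=3.1] = 7.6 + (0.65)·(4.1/4.2)·(3.1 − (5.9)) = 7.6 + (0.63452)·(-2.8) = 5.8233.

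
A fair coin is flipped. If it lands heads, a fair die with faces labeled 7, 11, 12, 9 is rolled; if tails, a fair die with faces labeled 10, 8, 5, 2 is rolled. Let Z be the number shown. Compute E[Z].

E[Z | heads] = (7+11+12+9)/4 = 39/4.
E[Z | tails] = (10+8+5+2)/4 = 25/4.
E[Z] = (1/2)·(39/4) + (1/2)·(25/4) = 8.

8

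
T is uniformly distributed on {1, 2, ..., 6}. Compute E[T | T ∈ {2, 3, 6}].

11/3

P(T ∈ {2, 3, 6}) = 1/2.
Σ over the event: 2·1/6 + 3·1/6 + 6·1/6 = 11/6.
E[T | T ∈ {2, 3, 6}] = (11/6) / (1/2) = 11/3.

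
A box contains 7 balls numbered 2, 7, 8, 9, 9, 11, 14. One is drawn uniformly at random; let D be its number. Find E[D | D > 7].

P(D > 7) = 5/7.
Σ over the event: 8·1/7 + 9·2/7 + 11·1/7 + 14·1/7 = 51/7.
E[D | D > 7] = (51/7) / (5/7) = 51/5.

51/5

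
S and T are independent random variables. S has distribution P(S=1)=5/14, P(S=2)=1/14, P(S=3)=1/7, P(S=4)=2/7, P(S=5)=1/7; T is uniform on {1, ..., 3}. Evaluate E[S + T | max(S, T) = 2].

P(max(S, T) = 2) = 1/6.
Summing (S+T)·P(x,y) over outcomes with max(S, T) = 2 gives 11/21.
E[S + T | max(S, T) = 2] = (11/21) / (1/6) = 22/7.

22/7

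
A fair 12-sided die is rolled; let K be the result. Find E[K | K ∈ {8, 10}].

9

P(K ∈ {8, 10}) = 1/6.
Σ over the event: 8·1/12 + 10·1/12 = 3/2.
E[K | K ∈ {8, 10}] = (3/2) / (1/6) = 9.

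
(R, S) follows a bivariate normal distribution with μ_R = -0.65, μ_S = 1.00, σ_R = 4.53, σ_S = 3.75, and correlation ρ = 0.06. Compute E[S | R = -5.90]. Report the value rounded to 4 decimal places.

The regression of S on R has slope ρ·σ_S/σ_R and passes through (μ_R, μ_S).
E[S | R=-5.90] = 1.00 + (0.06)·(3.75/4.53)·(-5.90 − (-0.65)) = 1.00 + (0.049669)·(-5.25) = 0.7392.

0.7392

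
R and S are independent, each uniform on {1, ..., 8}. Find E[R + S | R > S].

P(R > S) = 7/16.
Summing (R+S)·P(x,y) over outcomes with R > S gives 63/16.
E[R + S | R > S] = (63/16) / (7/16) = 9.

9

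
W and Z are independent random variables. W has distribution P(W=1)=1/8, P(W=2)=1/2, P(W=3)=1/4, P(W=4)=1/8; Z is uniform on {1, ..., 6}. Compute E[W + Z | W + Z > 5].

P(W + Z > 5) = 9/16.
Summing (W+Z)·P(x,y) over outcomes with W + Z > 5 gives 197/48.
E[W + Z | W + Z > 5] = (197/48) / (9/16) = 197/27.

197/27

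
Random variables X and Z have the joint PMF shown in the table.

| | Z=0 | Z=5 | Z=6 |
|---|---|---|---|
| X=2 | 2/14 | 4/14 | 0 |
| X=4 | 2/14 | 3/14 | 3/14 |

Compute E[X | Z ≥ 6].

P(Z ≥ 6) = 3/14.
Σ X·P over the event = 4·(3/14) = 6/7.
E[X | Z ≥ 6] = (6/7) / (3/14) = 4.

4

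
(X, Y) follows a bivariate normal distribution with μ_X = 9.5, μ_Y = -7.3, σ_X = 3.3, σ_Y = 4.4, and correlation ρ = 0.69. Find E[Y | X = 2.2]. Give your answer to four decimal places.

E[Y | X=x] = μ_Y + ρ(σ_Y/σ_X)(x − μ_X) for jointly normal variables.
E[Y | X=2.2] = -7.3 + (0.69)·(4.4/3.3)·(2.2 − (9.5)) = -7.3 + (0.92)·(-7.3) = -14.0160.

-14.0160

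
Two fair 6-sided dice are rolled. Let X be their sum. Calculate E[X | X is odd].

7

P(X is odd) = 1/2.
Σ over the event: 3·1/18 + 5·1/9 + 7·1/6 + 9·1/9 + 11·1/18 = 7/2.
E[X | X is odd] = (7/2) / (1/2) = 7.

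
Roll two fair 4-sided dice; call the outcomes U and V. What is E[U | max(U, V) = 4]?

22/7

Outcomes with max(U, V) = 4: (1,4), (2,4), (3,4), (4,1), (4,2), (4,3), (4,4), each with probability 1/16.
E[U | max(U, V) = 4] = (1 + 2 + 3 + 4 + 4 + 4 + 4) / 7 = 22/7.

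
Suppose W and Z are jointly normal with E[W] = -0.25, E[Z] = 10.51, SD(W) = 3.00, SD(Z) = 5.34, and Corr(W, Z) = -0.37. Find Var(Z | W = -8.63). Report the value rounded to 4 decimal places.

Var(Z | W=x) = (1 − ρ²)·σ_Z².
Var(Z | W=-8.63) = (5.34)²·(1 − (-0.37)²) = 28.5156·0.8631 = 24.6118.

24.6118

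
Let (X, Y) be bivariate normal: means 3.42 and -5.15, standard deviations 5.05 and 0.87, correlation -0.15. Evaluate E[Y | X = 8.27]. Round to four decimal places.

E[Y | X=x] = μ_Y + ρ(σ_Y/σ_X)(x − μ_X) for jointly normal variables.
E[Y | X=8.27] = -5.15 + (-0.15)·(0.87/5.05)·(8.27 − (3.42)) = -5.15 + (-0.025842)·(4.85) = -5.2753.

-5.2753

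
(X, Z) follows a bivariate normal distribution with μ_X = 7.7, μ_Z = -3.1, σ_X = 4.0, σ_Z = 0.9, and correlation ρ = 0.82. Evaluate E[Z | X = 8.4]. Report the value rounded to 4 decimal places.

For a bivariate normal, E[Z | X=x] = μ_Z + ρ·(σ_Z/σ_X)·(x − μ_X).
E[Z | X=8.4] = -3.1 + (0.82)·(0.9/4.0)·(8.4 − (7.7)) = -3.1 + (0.1845)·(0.7) = -2.9709.

-2.9709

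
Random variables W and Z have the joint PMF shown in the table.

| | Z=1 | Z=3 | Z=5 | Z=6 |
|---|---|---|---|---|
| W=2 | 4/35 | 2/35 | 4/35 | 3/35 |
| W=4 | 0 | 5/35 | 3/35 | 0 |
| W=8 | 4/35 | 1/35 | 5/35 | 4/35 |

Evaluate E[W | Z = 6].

38/7

P(Z = 6) = 1/5.
Σ W·P over the event = 2·(3/35) + 8·(4/35) = 38/35.
E[W | Z = 6] = (38/35) / (1/5) = 38/7.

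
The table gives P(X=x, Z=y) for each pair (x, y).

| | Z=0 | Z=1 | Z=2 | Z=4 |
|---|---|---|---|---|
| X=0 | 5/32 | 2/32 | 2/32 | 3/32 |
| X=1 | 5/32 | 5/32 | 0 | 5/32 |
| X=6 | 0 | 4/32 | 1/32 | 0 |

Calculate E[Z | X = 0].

P(X = 0) = 3/8.
Σ Z·P over the event = 0·(5/32) + 1·(2/32) + 2·(2/32) + 4·(3/32) = 9/16.
E[Z | X = 0] = (9/16) / (3/8) = 3/2.

3/2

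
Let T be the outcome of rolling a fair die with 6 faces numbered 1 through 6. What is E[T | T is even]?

4

Given T is even, T is equally likely to be any of {2, 4, 6}.
E[T | T is even] = (2 + 4 + 6) / 3 = 4.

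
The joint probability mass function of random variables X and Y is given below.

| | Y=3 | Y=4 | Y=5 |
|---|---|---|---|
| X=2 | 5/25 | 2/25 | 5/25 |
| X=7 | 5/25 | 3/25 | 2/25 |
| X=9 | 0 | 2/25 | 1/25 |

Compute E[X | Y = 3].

9/2

P(Y = 3) = 2/5.
Σ X·P over the event = 2·(5/25) + 7·(5/25) = 9/5.
E[X | Y = 3] = (9/5) / (2/5) = 9/2.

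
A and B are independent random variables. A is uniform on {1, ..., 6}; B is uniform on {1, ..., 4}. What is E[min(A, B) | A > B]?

15/7

P(A > B) = 7/12.
Summing min(A,B)·P(x,y) over outcomes with A > B gives 5/4.
E[min(A, B) | A > B] = (5/4) / (7/12) = 15/7.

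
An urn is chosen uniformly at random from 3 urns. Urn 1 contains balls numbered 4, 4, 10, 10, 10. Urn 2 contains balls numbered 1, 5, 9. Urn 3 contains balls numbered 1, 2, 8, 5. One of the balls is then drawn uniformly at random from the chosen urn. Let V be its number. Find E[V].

E[V | urn 1] = (4+4+10+10+10)/5 = 38/5.
E[V | urn 2] = (1+5+9)/3 = 5.
E[V | urn 3] = (1+2+8+5)/4 = 4.
By the law of total expectation,
E[V] = (1/3)·(38/5) + (1/3)·(5) + (1/3)·(4) = 83/15.

83/15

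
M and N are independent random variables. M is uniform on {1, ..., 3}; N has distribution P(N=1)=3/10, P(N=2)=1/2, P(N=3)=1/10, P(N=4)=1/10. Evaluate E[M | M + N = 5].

P(M + N = 5) = 7/30.
Summing M·P(x,y) over outcomes with M + N = 5 gives 3/5.
E[M | M + N = 5] = (3/5) / (7/30) = 18/7.

18/7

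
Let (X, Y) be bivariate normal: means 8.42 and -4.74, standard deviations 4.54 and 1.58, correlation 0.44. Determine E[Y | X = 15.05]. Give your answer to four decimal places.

-3.7248

The regression of Y on X has slope ρ·σ_Y/σ_X and passes through (μ_X, μ_Y).
E[Y | X=15.05] = -4.74 + (0.44)·(1.58/4.54)·(15.05 − (8.42)) = -4.74 + (0.153128)·(6.63) = -3.7248.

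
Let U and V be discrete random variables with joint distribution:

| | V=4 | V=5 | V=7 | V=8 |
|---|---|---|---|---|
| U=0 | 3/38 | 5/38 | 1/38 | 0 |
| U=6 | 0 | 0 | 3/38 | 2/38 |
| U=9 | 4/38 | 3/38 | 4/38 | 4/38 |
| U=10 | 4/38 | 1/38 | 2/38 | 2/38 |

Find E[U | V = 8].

P(V = 8) = 4/19.
Summing U·P(U=x,V=y) over the conditioning event gives 34/19.
E[U | V = 8] = (34/19) / (4/19) = 17/2.

17/2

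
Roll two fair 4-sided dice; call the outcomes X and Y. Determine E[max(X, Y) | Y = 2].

11/4

P(Y = 2) = 1/4.
Summing max(X,Y)·P(x,y) over outcomes with Y = 2 gives 11/16.
E[max(X, Y) | Y = 2] = (11/16) / (1/4) = 11/4.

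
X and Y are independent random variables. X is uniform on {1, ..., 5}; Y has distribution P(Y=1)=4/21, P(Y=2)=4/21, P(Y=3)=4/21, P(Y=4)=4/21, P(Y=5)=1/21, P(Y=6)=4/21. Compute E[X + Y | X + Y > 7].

P(X + Y > 7) = 31/105.
Summing (X+Y)·P(x,y) over outcomes with X + Y > 7 gives 93/35.
E[X + Y | X + Y > 7] = (93/35) / (31/105) = 9.

9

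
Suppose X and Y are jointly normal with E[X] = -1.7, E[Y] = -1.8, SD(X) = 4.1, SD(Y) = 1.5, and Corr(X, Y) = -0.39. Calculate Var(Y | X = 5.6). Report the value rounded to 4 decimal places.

Var(Y | X=x) = (1 − ρ²)·σ_Y².
Var(Y | X=5.6) = (1.5)²·(1 − (-0.39)²) = 2.25·0.8479 = 1.9078.

1.9078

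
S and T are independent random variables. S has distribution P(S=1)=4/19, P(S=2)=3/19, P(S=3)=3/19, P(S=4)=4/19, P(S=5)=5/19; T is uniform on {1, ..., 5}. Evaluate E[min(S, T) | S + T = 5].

10/7

P(S + T = 5) = 14/95.
Summing min(S,T)·P(x,y) over outcomes with S + T = 5 gives 4/19.
E[min(S, T) | S + T = 5] = (4/19) / (14/95) = 10/7.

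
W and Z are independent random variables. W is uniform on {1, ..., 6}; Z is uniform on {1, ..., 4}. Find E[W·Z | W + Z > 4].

65/6

P(W + Z > 4) = 3/4.
Summing WZ·P(x,y) over outcomes with W + Z > 4 gives 65/8.
E[W·Z | W + Z > 4] = (65/8) / (3/4) = 65/6.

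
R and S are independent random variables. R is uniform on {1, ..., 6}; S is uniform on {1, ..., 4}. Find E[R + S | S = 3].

13/2

P(S = 3) = 1/4.
Summing (R+S)·P(x,y) over outcomes with S = 3 gives 13/8.
E[R + S | S = 3] = (13/8) / (1/4) = 13/2.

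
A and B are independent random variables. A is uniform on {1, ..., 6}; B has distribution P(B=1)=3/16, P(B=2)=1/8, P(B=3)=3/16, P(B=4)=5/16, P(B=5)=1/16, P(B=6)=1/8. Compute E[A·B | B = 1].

7/2

P(B = 1) = 3/16.
Summing AB·P(x,y) over outcomes with B = 1 gives 21/32.
E[A·B | B = 1] = (21/32) / (3/16) = 7/2.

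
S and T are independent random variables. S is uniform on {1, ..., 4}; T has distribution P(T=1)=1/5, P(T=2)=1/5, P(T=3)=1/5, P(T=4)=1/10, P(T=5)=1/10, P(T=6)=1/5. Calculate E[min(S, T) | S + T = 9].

P(S + T = 9) = 3/40.
Summing min(S,T)·P(x,y) over outcomes with S + T = 9 gives 1/4.
E[min(S, T) | S + T = 9] = (1/4) / (3/40) = 10/3.

10/3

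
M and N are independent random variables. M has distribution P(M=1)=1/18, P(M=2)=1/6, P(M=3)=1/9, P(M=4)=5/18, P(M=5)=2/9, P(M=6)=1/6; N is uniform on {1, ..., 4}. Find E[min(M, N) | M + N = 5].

P(M + N = 5) = 11/72.
Summing min(M,N)·P(x,y) over outcomes with M + N = 5 gives 2/9.
E[min(M, N) | M + N = 5] = (2/9) / (11/72) = 16/11.

16/11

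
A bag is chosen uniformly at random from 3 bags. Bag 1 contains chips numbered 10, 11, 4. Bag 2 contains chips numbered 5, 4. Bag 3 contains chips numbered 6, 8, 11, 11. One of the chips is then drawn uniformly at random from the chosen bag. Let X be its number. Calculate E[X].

E[X | bag 1] = (10+11+4)/3 = 25/3.
E[X | bag 2] = (5+4)/2 = 9/2.
E[X | bag 3] = (6+8+11+11)/4 = 9.
E[X] = (1/3)·(25/3) + (1/3)·(9/2) + (1/3)·(9) = 131/18.

131/18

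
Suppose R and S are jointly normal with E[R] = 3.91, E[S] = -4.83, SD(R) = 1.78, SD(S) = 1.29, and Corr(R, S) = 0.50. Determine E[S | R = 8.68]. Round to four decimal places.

For a bivariate normal, E[S | R=x] = μ_S + ρ·(σ_S/σ_R)·(x − μ_R).
E[S | R=8.68] = -4.83 + (0.50)·(1.29/1.78)·(8.68 − (3.91)) = -4.83 + (0.36236)·(4.77) = -3.1015.

-3.1015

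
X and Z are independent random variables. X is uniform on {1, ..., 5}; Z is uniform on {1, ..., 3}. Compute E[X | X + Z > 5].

13/3

Outcomes with X + Z > 5: (3,3), (4,2), (4,3), (5,1), (5,2), (5,3), each with probability 1/15.
E[X | X + Z > 5] = (3 + 4 + 4 + 5 + 5 + 5) / 6 = 13/3.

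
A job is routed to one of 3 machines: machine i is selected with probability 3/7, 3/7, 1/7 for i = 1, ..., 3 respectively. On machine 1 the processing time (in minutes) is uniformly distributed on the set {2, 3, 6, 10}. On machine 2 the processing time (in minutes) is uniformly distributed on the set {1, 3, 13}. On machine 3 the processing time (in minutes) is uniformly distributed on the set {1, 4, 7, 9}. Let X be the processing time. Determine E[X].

E[X | machine 1] = (2+3+6+10)/4 = 21/4.
E[X | machine 2] = (1+3+13)/3 = 17/3.
E[X | machine 3] = (1+4+7+9)/4 = 21/4.
By the law of total expectation,
E[X] = (3/7)·(21/4) + (3/7)·(17/3) + (1/7)·(21/4) = 38/7.

38/7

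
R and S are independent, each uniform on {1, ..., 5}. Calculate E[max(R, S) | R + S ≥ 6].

P(R + S ≥ 6) = 3/5.
Summing max(R,S)·P(x,y) over outcomes with R + S ≥ 6 gives 68/25.
E[max(R, S) | R + S ≥ 6] = (68/25) / (3/5) = 68/15.

68/15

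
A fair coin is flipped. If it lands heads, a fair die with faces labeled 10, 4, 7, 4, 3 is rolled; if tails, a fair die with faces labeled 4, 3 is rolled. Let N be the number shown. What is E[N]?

E[N | heads] = (10+4+7+4+3)/5 = 28/5.
E[N | tails] = (4+3)/2 = 7/2.
E[N] = (1/2)·(28/5) + (1/2)·(7/2) = 91/20.

91/20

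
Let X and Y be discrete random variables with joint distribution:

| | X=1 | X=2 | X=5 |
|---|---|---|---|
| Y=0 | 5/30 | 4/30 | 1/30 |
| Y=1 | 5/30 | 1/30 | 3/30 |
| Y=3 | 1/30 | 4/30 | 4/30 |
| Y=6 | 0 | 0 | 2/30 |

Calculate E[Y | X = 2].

13/9

P(X = 2) = 3/10.
Σ Y·P over the event = 0·(4/30) + 1·(1/30) + 3·(4/30) = 13/30.
E[Y | X = 2] = (13/30) / (3/10) = 13/9.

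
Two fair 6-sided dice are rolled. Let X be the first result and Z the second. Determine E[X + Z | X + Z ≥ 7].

P(X + Z ≥ 7) = 7/12.
Summing (X+Z)·P(x,y) over outcomes with X + Z ≥ 7 gives 91/18.
E[X + Z | X + Z ≥ 7] = (91/18) / (7/12) = 26/3.

26/3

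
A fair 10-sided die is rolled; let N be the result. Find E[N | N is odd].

5

Given N is odd, N is equally likely to be any of {1, 3, 5, 7, 9}.
E[N | N is odd] = (1 + 3 + 5 + 7 + 9) / 5 = 5.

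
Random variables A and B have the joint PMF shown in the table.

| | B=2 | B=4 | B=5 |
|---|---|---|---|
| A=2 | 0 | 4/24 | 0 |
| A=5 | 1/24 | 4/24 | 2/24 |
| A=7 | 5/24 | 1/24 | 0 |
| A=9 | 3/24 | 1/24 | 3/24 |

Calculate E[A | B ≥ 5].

P(B ≥ 5) = 5/24.
Summing A·P(A=x,B=y) over the conditioning event gives 37/24.
E[A | B ≥ 5] = (37/24) / (5/24) = 37/5.

37/5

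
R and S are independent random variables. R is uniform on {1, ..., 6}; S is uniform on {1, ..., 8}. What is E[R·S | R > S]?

P(R > S) = 5/16.
Summing RS·P(x,y) over outcomes with R > S gives 175/48.
E[R·S | R > S] = (175/48) / (5/16) = 35/3.

35/3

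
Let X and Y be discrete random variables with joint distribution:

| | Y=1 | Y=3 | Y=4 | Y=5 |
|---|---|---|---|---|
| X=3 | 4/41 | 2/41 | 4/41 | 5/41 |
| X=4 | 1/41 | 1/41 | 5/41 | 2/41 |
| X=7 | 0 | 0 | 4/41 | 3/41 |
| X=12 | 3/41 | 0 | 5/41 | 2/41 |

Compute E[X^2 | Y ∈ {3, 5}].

P(Y ∈ {3, 5}) = 15/41.
Σ X^2·P over the event = 9·(2/41) + 9·(5/41) + 16·(1/41) + 16·(2/41) + 49·(3/41) + 144·(2/41) = 546/41.
E[X^2 | Y ∈ {3, 5}] = (546/41) / (15/41) = 182/5.

182/5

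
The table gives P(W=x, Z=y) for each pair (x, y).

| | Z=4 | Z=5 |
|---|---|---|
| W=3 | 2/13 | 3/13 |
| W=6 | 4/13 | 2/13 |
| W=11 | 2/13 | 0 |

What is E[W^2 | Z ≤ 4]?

101/2

P(Z ≤ 4) = 8/13.
Σ W^2·P over the event = 9·(2/13) + 36·(4/13) + 121·(2/13) = 404/13.
E[W^2 | Z ≤ 4] = (404/13) / (8/13) = 101/2.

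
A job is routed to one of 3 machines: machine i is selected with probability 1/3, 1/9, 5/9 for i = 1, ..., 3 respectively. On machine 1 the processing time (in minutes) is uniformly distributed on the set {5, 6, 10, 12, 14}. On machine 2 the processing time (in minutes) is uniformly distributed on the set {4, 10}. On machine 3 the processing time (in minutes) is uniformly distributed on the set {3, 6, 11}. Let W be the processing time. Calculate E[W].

E[W | machine 1] = (5+6+10+12+14)/5 = 47/5.
E[W | machine 2] = (4+10)/2 = 7.
E[W | machine 3] = (3+6+11)/3 = 20/3.
By the law of total expectation,
E[W] = (1/3)·(47/5) + (1/9)·(7) + (5/9)·(20/3) = 1028/135.

1028/135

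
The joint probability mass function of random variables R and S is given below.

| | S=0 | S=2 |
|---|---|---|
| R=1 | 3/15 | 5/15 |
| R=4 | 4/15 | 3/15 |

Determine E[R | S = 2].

P(S = 2) = 8/15.
Σ R·P over the event = 1·(5/15) + 4·(3/15) = 17/15.
E[R | S = 2] = (17/15) / (8/15) = 17/8.

17/8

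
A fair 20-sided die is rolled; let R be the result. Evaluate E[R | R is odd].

10

Given R is odd, R is equally likely to be any of {1, 3, 5, 7, 9, 11, 13, 15, 17, 19}.
E[R | R is odd] = (1 + 3 + 5 + 7 + 9 + 11 + 13 + 15 + 17 + 19) / 10 = 10.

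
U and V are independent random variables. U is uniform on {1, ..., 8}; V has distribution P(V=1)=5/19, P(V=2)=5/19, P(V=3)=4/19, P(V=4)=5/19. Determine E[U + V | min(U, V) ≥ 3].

163/18

P(min(U, V) ≥ 3) = 27/76.
Summing (U+V)·P(x,y) over outcomes with min(U, V) ≥ 3 gives 489/152.
E[U + V | min(U, V) ≥ 3] = (489/152) / (27/76) = 163/18.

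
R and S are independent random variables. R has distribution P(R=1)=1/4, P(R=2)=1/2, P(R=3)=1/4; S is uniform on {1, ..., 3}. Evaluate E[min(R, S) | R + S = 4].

P(R + S = 4) = 1/3.
Summing min(R,S)·P(x,y) over outcomes with R + S = 4 gives 1/2.
E[min(R, S) | R + S = 4] = (1/2) / (1/3) = 3/2.

3/2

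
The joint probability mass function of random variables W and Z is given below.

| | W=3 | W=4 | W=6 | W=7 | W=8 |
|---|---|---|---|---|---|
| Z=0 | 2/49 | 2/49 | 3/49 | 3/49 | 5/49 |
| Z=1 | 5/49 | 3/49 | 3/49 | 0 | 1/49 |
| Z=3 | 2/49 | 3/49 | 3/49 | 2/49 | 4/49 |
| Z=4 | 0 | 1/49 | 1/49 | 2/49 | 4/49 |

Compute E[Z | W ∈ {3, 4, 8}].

P(W ∈ {3, 4, 8}) = 32/49.
Summing Z·P(W=x,Z=y) over the conditioning event gives 8/7.
E[Z | W ∈ {3, 4, 8}] = (8/7) / (32/49) = 7/4.

7/4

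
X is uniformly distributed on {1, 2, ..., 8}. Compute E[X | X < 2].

1

Given X < 2, X is equally likely to be any of {1}.
E[X | X < 2] = (1) / 1 = 1.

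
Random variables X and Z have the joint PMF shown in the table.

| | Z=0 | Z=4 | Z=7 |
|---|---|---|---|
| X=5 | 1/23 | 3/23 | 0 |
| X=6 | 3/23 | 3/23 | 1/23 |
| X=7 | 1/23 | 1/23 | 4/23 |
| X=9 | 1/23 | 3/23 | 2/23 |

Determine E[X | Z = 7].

P(Z = 7) = 7/23.
Σ X·P over the event = 6·(1/23) + 7·(4/23) + 9·(2/23) = 52/23.
E[X | Z = 7] = (52/23) / (7/23) = 52/7.

52/7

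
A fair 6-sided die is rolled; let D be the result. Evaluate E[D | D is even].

Given D is even, D is equally likely to be any of {2, 4, 6}.
E[D | D is even] = (2 + 4 + 6) / 3 = 4.

4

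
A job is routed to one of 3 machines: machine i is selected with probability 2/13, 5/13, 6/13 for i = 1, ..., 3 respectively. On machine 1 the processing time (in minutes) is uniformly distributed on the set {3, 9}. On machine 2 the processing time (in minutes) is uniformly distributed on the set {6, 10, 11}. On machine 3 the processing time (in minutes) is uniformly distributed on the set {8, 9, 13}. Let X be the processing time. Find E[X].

9

E[X | machine 1] = (3+9)/2 = 6.
E[X | machine 2] = (6+10+11)/3 = 9.
E[X | machine 3] = (8+9+13)/3 = 10.
By the law of total expectation,
E[X] = (2/13)·(6) + (5/13)·(9) + (6/13)·(10) = 9.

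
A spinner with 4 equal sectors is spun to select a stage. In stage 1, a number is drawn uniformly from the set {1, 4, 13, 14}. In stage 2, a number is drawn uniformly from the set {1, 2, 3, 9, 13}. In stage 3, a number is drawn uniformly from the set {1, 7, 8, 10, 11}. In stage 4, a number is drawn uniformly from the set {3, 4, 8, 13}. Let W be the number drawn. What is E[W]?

E[W | stage 1] = (1+4+13+14)/4 = 8.
E[W | stage 2] = (1+2+3+9+13)/5 = 28/5.
E[W | stage 3] = (1+7+8+10+11)/5 = 37/5.
E[W | stage 4] = (3+4+8+13)/4 = 7.
E[W] = (1/4)·(8) + (1/4)·(28/5) + (1/4)·(37/5) + (1/4)·(7) = 7.

7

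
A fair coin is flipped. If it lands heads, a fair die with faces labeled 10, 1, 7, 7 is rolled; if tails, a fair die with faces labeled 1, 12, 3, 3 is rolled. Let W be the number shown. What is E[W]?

E[W | heads] = (10+1+7+7)/4 = 25/4.
E[W | tails] = (1+12+3+3)/4 = 19/4.
E[W] = (1/2)·(25/4) + (1/2)·(19/4) = 11/2.

11/2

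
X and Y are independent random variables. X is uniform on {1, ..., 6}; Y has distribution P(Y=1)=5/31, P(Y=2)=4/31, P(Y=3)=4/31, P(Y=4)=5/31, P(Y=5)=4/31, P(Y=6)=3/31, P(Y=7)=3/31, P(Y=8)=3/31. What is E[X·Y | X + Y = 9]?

186/11

P(X + Y = 9) = 11/93.
Summing XY·P(x,y) over outcomes with X + Y = 9 gives 2.
E[X·Y | X + Y = 9] = (2) / (11/93) = 186/11.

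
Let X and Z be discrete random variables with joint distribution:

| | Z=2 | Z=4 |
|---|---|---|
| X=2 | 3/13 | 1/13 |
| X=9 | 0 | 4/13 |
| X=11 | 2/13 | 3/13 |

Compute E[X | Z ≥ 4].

71/8

P(Z ≥ 4) = 8/13.
Summing X·P(X=x,Z=y) over the conditioning event gives 71/13.
E[X | Z ≥ 4] = (71/13) / (8/13) = 71/8.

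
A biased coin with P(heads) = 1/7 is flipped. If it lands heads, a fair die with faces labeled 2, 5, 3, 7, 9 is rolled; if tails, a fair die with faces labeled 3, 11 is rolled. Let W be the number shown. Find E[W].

236/35

E[W | heads] = (2+5+3+7+9)/5 = 26/5.
E[W | tails] = (3+11)/2 = 7.
E[W] = (1/7)·(26/5) + (6/7)·(7) = 236/35.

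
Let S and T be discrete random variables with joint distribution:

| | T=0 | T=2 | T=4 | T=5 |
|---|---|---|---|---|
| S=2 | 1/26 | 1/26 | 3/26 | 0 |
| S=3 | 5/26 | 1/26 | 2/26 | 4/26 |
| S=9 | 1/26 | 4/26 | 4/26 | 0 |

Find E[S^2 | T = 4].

P(T = 4) = 9/26.
Σ S^2·P over the event = 4·(3/26) + 9·(2/26) + 81·(4/26) = 177/13.
E[S^2 | T = 4] = (177/13) / (9/26) = 118/3.

118/3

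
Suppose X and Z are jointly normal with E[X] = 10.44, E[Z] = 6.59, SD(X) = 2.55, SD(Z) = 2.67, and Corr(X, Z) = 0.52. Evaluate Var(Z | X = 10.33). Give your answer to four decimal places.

The conditional variance in a bivariate normal is σ_Z²(1 − ρ²), independent of x.
Var(Z | X=10.33) = (2.67)²·(1 − (0.52)²) = 7.1289·0.7296 = 5.2012.

5.2012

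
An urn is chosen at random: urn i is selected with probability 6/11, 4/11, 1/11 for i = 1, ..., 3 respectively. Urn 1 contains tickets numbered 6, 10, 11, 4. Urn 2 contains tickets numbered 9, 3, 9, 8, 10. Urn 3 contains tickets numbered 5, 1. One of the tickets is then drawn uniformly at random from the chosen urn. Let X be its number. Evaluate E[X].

E[X | urn 1] = (6+10+11+4)/4 = 31/4.
E[X | urn 2] = (9+3+9+8+10)/5 = 39/5.
E[X | urn 3] = (5+1)/2 = 3.
By the law of total expectation,
E[X] = (6/11)·(31/4) + (4/11)·(39/5) + (1/11)·(3) = 807/110.

807/110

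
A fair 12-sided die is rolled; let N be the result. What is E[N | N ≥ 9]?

Given N ≥ 9, N is equally likely to be any of {9, 10, 11, 12}.
E[N | N ≥ 9] = (9 + 10 + 11 + 12) / 4 = 21/2.

21/2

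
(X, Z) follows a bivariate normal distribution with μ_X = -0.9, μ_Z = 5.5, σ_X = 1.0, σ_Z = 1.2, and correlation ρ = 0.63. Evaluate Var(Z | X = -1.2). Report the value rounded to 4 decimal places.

The conditional variance in a bivariate normal is σ_Z²(1 − ρ²), independent of x.
Var(Z | X=-1.2) = (1.2)²·(1 − (0.63)²) = 1.44·0.6031 = 0.8685.

0.8685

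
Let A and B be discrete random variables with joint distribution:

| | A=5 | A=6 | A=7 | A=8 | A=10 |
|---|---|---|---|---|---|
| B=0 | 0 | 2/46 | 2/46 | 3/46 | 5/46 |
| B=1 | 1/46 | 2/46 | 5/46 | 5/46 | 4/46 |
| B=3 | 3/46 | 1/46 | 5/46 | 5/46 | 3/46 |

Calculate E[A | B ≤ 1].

P(B ≤ 1) = 29/46.
Summing A·P(A=x,B=y) over the conditioning event gives 116/23.
E[A | B ≤ 1] = (116/23) / (29/46) = 8.

8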